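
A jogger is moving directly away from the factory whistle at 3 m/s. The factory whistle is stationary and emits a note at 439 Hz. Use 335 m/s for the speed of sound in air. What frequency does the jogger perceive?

435 Hz

Only the observer moves, away from the source, so f' = f · (v − v_o)/v.
f' = 439 × (335 − 3)/335 = 439 × 332/335 ≈ 435 Hz.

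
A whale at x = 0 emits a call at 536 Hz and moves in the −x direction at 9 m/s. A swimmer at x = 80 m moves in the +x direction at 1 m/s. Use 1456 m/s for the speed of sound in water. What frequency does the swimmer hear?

The observer lies on the +x side, so the source is heading away from the observer and the observer is heading away from the source.
With source receding and observer receding, f' = f · (v − v_o)/(v + v_s).
f' = 536 × (1456 − 1)/(1456 + 9) = 536 × 1455/1465 ≈ 532 Hz.

532 Hz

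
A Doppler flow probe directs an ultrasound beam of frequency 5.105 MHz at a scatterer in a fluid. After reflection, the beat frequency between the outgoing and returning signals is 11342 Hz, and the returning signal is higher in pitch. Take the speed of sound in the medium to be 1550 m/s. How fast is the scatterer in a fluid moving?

1.72 m/s

Double Doppler shift off a moving reflector: f₂ = f₀ · (v + u)/(v − u) (u > 0 toward emitter).
Returning signal is higher, so f₂ = f₀ + Δf = 5105000 + 11342 = 5116342 Hz.
Rearranging, u = v · (f₂ − f₀)/(f₂ + f₀) = 1550 × 11342/10221342 ≈ 1.72 m/s.
So the scatterer in a fluid is moving at 1.72 m/s toward the emitter.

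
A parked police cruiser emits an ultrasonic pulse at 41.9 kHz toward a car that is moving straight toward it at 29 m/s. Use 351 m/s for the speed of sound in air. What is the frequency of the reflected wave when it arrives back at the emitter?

The car first receives the wave as a moving observer: f₁ = f₀ · (v + u)/v = 41.9 × (351 + 29)/351 ≈ 45.4 kHz.
On reflection it acts as a source moving toward the stationary detector: f₂ = f₁ · v/(v − u) = 45.4 × 351/322 ≈ 49.4 kHz.

49.4 kHz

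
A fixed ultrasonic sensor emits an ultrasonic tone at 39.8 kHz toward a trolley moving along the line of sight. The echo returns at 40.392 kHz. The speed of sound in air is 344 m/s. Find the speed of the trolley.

Double Doppler shift off a moving reflector: f₂ = f₀ · (v + u)/(v − u) (u > 0 toward emitter).
Rearranging, u = v · (f₂ − f₀)/(f₂ + f₀) = 344 × 0.592/80.192 ≈ 2.54 m/s.
So the trolley is moving at 2.54 m/s toward the emitter.

2.54 m/s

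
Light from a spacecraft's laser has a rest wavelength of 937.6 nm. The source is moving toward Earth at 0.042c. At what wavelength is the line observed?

899.0 nm

Relativistic Doppler for wavelength: λ' = λ₀ · √((1 − β)/(1 + β)).
λ' = 937.6 × √(0.9580/1.0420) = 937.6 × 0.95885 ≈ 899.0 nm.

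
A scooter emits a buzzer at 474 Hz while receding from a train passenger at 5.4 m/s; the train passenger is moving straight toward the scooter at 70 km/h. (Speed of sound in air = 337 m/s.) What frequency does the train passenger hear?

493 Hz

70 km/h = 19.44 m/s.
Both move, so f' = f · (v + v_o)/(v + v_s).
f' = 474 × (337 + 19.44)/(337 + 5.4) = 474 × 356.44/342.4 ≈ 493 Hz.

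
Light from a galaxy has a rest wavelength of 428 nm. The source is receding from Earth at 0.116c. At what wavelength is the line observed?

480.9 nm

Relativistic Doppler for wavelength: λ' = λ₀ · √((1 + β)/(1 − β)).
λ' = 428 × √(1.1160/0.8840) = 428 × 1.12359 ≈ 480.9 nm.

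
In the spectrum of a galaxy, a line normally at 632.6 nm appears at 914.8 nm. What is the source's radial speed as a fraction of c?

λ'/λ₀ = 1.4461 > 1 (redshift), so the source is receding.
λ'/λ₀ = √((1 + β)/(1 − β)) for a receding source ⇒ β = (r² − 1)/(r² + 1) with r = λ'/λ₀.
β = (2.0912 − 1)/(2.0912 + 1) ≈ 0.353.

0.353c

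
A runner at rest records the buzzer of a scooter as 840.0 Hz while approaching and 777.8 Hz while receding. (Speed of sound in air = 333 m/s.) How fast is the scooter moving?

12.8 m/s

f₁/f₂ = (v + v_s)/(v − v_s), so v_s = v · (f₁ − f₂)/(f₁ + f₂).
v_s = 333 × (840.0 − 777.8)/(840.0 + 777.8) = 333 × 62.2/1617.8 ≈ 12.8 m/s.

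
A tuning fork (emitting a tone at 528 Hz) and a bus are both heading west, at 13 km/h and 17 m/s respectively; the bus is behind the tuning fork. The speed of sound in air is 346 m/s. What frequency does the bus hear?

548 Hz

13 km/h = 3.611 m/s.
The bus is behind, so the tuning fork is moving away from it while the bus is moving toward the tuning fork.
General Doppler shift: f' = f · (v + v_o)/(v + v_s).
f' = 528 × (346 + 17)/(346 + 3.611) = 528 × 363/349.61 ≈ 548 Hz.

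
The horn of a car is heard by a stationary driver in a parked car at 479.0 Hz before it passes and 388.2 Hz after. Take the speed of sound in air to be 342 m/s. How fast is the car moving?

f₁/f₂ = (v + v_s)/(v − v_s), so v_s = v · (f₁ − f₂)/(f₁ + f₂).
v_s = 342 × (479.0 − 388.2)/(479.0 + 388.2) = 342 × 90.8/867.2 ≈ 36 m/s.

36 m/s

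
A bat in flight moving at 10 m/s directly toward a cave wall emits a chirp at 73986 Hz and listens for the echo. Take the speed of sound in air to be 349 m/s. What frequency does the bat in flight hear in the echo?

78351 Hz

The cave wall receives the sound from a moving source: f₁ = f₀ · v/(v − v_e) = 73986 × 349/339 ≈ 76168 Hz.
On the return leg the bat in flight is a moving observer: f₂ = f₁ · (v + v_e)/v = 76168 × 359/349 ≈ 78351 Hz.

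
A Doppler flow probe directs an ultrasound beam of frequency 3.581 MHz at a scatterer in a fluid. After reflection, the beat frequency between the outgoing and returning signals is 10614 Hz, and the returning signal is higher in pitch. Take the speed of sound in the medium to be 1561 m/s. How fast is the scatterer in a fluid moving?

Double Doppler shift off a moving reflector: f₂ = f₀ · (v + u)/(v − u) (u > 0 toward emitter).
Returning signal is higher, so f₂ = f₀ + Δf = 3581000 + 10614 = 3591614 Hz.
Rearranging, u = v · (f₂ − f₀)/(f₂ + f₀) = 1561 × 10614/7172614 ≈ 2.31 m/s.
So the scatterer in a fluid is moving at 2.31 m/s toward the emitter.

2.31 m/s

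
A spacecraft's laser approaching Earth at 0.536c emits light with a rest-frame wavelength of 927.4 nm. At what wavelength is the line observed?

Relativistic Doppler for wavelength: λ' = λ₀ · √((1 − β)/(1 + β)).
λ' = 927.4 × √(0.4640/1.5360) = 927.4 × 0.54962 ≈ 509.7 nm.

509.7 nm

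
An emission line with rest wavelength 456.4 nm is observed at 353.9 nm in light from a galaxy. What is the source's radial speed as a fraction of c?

λ'/λ₀ = 0.7754 < 1 (blueshift), so the source is approaching.
λ'/λ₀ = √((1 − β)/(1 + β)) for an approaching source ⇒ β = (1 − r²)/(1 + r²) with r = λ'/λ₀.
β = (1 − 0.6013)/(1 + 0.6013) ≈ 0.249.

0.249c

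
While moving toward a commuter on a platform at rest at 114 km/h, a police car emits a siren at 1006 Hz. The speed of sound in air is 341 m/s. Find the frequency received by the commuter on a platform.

1109 Hz

114 km/h = 31.67 m/s.
Only the source moves, toward the listener, so f' = f · v/(v − v_s).
f' = 1006 × 341/(341 − 31.67) = 1006 × 341/309.3 ≈ 1109 Hz.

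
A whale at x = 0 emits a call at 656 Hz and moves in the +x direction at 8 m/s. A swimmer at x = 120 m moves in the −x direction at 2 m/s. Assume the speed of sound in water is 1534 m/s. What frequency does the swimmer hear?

660 Hz

The observer lies on the +x side, so the source is heading toward the observer and the observer is heading toward the source.
With source approaching and observer approaching, f' = f · (v + v_o)/(v − v_s).
f' = 656 × (1534 + 2)/(1534 − 8) = 656 × 1536/1526 ≈ 660 Hz.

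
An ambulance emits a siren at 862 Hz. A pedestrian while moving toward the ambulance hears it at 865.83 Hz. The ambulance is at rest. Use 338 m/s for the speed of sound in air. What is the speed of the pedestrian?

1.50 m/s

f' = f · (v + v_o)/v ⇒ v_o = v · |f'/f − 1|.
v_o = 338 × |865.83/862 − 1| = 338 × 0.004443 ≈ 1.50 m/s.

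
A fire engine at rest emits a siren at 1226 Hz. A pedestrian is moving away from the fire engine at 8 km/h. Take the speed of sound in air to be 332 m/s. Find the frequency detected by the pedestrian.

1218 Hz

8 km/h = 2.222 m/s.
Only the observer moves, away from the source, so f' = f · (v − v_o)/v.
f' = 1226 × (332 − 2.222)/332 = 1226 × 329.78/332 ≈ 1218 Hz.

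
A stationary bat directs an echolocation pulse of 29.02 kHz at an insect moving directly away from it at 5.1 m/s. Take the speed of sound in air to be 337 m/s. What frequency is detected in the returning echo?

28.2 kHz

At the insect (a moving observer), f₁ = f₀ · (v − u)/v = 29.02 × 331.9/337 ≈ 28.6 kHz.
On reflection it acts as a source moving away from the stationary detector: f₂ = f₁ · v/(v + u) = 28.6 × 337/342.1 ≈ 28.2 kHz.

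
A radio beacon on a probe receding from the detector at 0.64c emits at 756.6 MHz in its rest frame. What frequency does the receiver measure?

Relativistic Doppler for frequency: f' = f₀ · √((1 − β)/(1 + β)).
f' = 756.6 × √(0.3600/1.6400) = 756.6 × 0.46852 ≈ 354.5 MHz.

354.5 MHz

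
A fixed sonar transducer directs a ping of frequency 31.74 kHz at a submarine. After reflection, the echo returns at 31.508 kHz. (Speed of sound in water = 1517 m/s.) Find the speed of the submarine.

5.6 m/s

Double Doppler shift off a moving reflector: f₂ = f₀ · (v + u)/(v − u) (u > 0 toward emitter).
Rearranging, u = v · (f₂ − f₀)/(f₂ + f₀) = 1517 × -0.232/63.248 ≈ -5.6 m/s.
So the submarine is moving at 5.6 m/s away from the emitter.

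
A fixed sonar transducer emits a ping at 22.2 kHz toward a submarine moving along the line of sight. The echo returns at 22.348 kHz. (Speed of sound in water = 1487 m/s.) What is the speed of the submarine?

4.9 m/s

Double Doppler shift off a moving reflector: f₂ = f₀ · (v + u)/(v − u) (u > 0 toward emitter).
Rearranging, u = v · (f₂ − f₀)/(f₂ + f₀) = 1487 × 0.148/44.548 ≈ 4.9 m/s.
So the submarine is moving at 4.9 m/s toward the emitter.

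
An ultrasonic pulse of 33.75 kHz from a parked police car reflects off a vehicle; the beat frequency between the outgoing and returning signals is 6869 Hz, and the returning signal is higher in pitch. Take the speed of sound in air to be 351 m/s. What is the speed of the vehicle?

32 m/s

Double Doppler shift off a moving reflector: f₂ = f₀ · (v + u)/(v − u) (u > 0 toward emitter).
Returning signal is higher, so f₂ = f₀ + Δf = 33750 + 6869 = 40619 Hz.
Rearranging, u = v · (f₂ − f₀)/(f₂ + f₀) = 351 × 6869/74369 ≈ 32 m/s.
So the vehicle is moving at 32 m/s toward the emitter.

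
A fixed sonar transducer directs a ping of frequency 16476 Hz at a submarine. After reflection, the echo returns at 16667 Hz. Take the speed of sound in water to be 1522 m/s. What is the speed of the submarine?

Double Doppler shift off a moving reflector: f₂ = f₀ · (v + u)/(v − u) (u > 0 toward emitter).
Rearranging, u = v · (f₂ − f₀)/(f₂ + f₀) = 1522 × 191/33143 ≈ 8.8 m/s.
So the submarine is moving at 8.8 m/s toward the emitter.

8.8 m/s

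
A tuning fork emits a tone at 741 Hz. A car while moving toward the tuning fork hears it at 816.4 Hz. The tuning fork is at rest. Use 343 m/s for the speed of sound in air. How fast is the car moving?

f' = f · (v + v_o)/v ⇒ v_o = v · |f'/f − 1|.
v_o = 343 × |816.4/741 − 1| = 343 × 0.1018 ≈ 35 m/s.

35 m/s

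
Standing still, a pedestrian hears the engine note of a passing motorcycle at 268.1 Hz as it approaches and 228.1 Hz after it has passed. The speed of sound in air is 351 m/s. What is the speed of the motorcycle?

f₁/f₂ = (v + v_s)/(v − v_s), so v_s = v · (f₁ − f₂)/(f₁ + f₂).
v_s = 351 × (268.1 − 228.1)/(268.1 + 228.1) = 351 × 40.0/496.2 ≈ 28 m/s.

28 m/s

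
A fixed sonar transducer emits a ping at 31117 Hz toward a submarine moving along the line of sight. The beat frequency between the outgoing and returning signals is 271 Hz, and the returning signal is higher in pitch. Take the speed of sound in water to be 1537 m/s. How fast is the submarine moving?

Double Doppler shift off a moving reflector: f₂ = f₀ · (v + u)/(v − u) (u > 0 toward emitter).
Returning signal is higher, so f₂ = f₀ + Δf = 31117 + 271 = 31388 Hz.
Rearranging, u = v · (f₂ − f₀)/(f₂ + f₀) = 1537 × 271/62505 ≈ 6.7 m/s.
So the submarine is moving at 6.7 m/s toward the emitter.

6.7 m/s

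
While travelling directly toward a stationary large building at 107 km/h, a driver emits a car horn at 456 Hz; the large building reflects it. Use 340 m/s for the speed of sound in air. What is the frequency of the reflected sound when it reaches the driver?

543 Hz

107 km/h = 29.72 m/s.
The large building receives the sound from a moving source: f₁ = f₀ · v/(v − v_e) = 456 × 340/310.28 ≈ 500 Hz.
On the return leg the driver is a moving observer: f₂ = f₁ · (v + v_e)/v = 500 × 369.72/340 ≈ 543 Hz.
Equivalently f₂ = f₀ · (v + v_e)/(v − v_e).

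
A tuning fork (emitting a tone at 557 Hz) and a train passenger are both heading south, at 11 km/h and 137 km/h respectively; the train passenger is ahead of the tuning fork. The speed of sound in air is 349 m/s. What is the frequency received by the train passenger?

11 km/h = 3.056 m/s; 137 km/h = 38.06 m/s.
The train passenger is ahead, so the tuning fork is moving toward it while the train passenger is moving away from the tuning fork.
With source approaching and observer receding, f' = f · (v − v_o)/(v − v_s).
f' = 557 × (349 − 38.06)/(349 − 3.056) = 557 × 310.94/345.94 ≈ 501 Hz.

501 Hz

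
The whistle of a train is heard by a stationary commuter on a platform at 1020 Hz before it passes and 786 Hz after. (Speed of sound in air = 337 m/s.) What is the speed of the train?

44 m/s

f₁/f₂ = (v + v_s)/(v − v_s), so v_s = v · (f₁ − f₂)/(f₁ + f₂).
v_s = 337 × (1020 − 786)/(1020 + 786) = 337 × 234/1806 ≈ 44 m/s.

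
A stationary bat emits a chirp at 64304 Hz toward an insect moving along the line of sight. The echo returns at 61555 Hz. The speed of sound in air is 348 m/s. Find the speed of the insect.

Double Doppler shift off a moving reflector: f₂ = f₀ · (v + u)/(v − u) (u > 0 toward emitter).
Rearranging, u = v · (f₂ − f₀)/(f₂ + f₀) = 348 × -2749/125859 ≈ -7.6 m/s.
So the insect is moving at 7.6 m/s away from the emitter.

7.6 m/s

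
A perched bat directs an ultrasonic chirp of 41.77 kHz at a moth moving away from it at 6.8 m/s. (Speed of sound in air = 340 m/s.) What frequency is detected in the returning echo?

At the moth (a moving observer), f₁ = f₀ · (v − u)/v = 41.77 × 333.2/340 ≈ 40.9 kHz.
The reflection then acts as a moving source: f₂ = f₁ · v/(v + u) ≈ 40.1 kHz.
Equivalently f₂ = f₀ · (v − u)/(v + u).

40.1 kHz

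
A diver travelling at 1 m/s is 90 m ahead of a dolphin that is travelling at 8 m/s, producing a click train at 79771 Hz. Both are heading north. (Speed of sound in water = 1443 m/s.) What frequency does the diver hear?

The diver is ahead, so the dolphin is moving toward it while the diver is moving away from the dolphin.
With source approaching and observer receding, f' = f · (v − v_o)/(v − v_s).
f' = 79771 × (1443 − 1)/(1443 − 8) = 79771 × 1442/1435 ≈ 80160 Hz.

80160 Hz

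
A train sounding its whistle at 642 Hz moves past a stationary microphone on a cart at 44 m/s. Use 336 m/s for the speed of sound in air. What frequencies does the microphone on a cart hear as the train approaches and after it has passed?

Approaching: f₁ = f · v/(v − v_s) = 642 × 336/292 ≈ 739 Hz.
Receding: f₂ = f · v/(v + v_s) = 642 × 336/380 ≈ 568 Hz.

739 Hz approaching; 568 Hz receding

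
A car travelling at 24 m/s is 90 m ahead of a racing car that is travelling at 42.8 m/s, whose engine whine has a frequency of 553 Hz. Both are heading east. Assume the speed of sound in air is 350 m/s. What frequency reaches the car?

587 Hz

The car is ahead, so the racing car is moving toward it while the car is moving away from the racing car.
Both move, so f' = f · (v − v_o)/(v − v_s).
f' = 553 × (350 − 24)/(350 − 42.8) = 553 × 326/307.2 ≈ 587 Hz.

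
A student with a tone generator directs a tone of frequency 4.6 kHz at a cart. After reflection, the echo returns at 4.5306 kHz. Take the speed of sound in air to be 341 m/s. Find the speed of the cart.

2.59 m/s

Double Doppler shift off a moving reflector: f₂ = f₀ · (v + u)/(v − u) (u > 0 toward emitter).
Rearranging, u = v · (f₂ − f₀)/(f₂ + f₀) = 341 × -0.0694/9.1306 ≈ -2.59 m/s.
So the cart is moving at 2.59 m/s away from the emitter.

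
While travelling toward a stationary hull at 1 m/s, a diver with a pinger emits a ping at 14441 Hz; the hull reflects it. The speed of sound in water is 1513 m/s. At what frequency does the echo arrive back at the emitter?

14460 Hz

The hull receives the sound from a moving source: f₁ = f₀ · v/(v − v_e) = 14441 × 1513/1512 ≈ 14451 Hz.
On the return leg the diver with a pinger is a moving observer: f₂ = f₁ · (v + v_e)/v = 14451 × 1514/1513 ≈ 14460 Hz.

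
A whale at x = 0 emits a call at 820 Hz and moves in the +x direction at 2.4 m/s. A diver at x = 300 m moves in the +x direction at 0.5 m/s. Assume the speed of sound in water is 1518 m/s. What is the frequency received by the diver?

821 Hz

The observer lies on the +x side, so the source is heading toward the observer and the observer is heading away from the source.
With source approaching and observer receding, f' = f · (v − v_o)/(v − v_s).
f' = 820 × (1518 − 0.5)/(1518 − 2.4) = 820 × 1517.5/1515.6 ≈ 821 Hz.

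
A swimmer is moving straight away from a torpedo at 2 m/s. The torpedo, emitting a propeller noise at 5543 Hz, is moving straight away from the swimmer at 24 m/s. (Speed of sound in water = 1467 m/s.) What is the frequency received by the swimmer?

General Doppler shift: f' = f · (v − v_o)/(v + v_s).
f' = 5543 × (1467 − 2)/(1467 + 24) = 5543 × 1465/1491 ≈ 5446 Hz.

5446 Hz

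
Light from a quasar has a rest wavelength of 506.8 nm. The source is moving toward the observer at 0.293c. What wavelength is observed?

374.8 nm

Relativistic Doppler for wavelength: λ' = λ₀ · √((1 − β)/(1 + β)).
λ' = 506.8 × √(0.7070/1.2930) = 506.8 × 0.73945 ≈ 374.8 nm.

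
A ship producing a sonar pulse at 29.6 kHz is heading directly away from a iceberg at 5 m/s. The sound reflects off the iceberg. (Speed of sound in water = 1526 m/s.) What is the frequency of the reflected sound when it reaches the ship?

The iceberg receives the sound from a moving source: f₁ = f₀ · v/(v + v_e) = 29.6 × 1526/1531 ≈ 29.5 kHz.
On the return leg the ship is a moving observer: f₂ = f₁ · (v − v_e)/v = 29.5 × 1521/1526 ≈ 29.4 kHz.

29.4 kHz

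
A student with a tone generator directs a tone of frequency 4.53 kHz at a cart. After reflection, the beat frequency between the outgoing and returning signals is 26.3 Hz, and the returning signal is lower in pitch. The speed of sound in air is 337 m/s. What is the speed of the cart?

Double Doppler shift off a moving reflector: f₂ = f₀ · (v + u)/(v − u) (u > 0 toward emitter).
Returning signal is lower, so f₂ = f₀ − Δf = 4530 − 26.3 = 4503.7 Hz.
Rearranging, u = v · (f₂ − f₀)/(f₂ + f₀) = 337 × -26.3/9033.7 ≈ -0.98 m/s.
So the cart is moving at 0.98 m/s away from the emitter.

0.98 m/s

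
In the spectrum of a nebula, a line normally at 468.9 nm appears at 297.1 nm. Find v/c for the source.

λ'/λ₀ = 0.6336 < 1 (blueshift), so the source is approaching.
λ'/λ₀ = √((1 − β)/(1 + β)) for an approaching source ⇒ β = (1 − r²)/(1 + r²) with r = λ'/λ₀.
β = (1 − 0.4015)/(1 + 0.4015) ≈ 0.427.

0.427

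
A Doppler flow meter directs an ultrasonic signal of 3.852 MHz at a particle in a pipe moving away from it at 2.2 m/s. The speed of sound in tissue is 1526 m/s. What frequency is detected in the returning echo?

The particle in a pipe first receives the wave as a moving observer: f₁ = f₀ · (v − u)/v = 3.852 × (1526 − 2.2)/1526 ≈ 3.846 MHz.
The reflection then acts as a moving source: f₂ = f₁ · v/(v + u) ≈ 3.841 MHz.
Equivalently f₂ = f₀ · (v − u)/(v + u).

3.841 MHz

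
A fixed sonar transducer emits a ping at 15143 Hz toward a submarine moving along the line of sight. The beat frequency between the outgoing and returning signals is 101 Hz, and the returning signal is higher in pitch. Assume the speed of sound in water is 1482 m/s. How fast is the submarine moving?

Double Doppler shift off a moving reflector: f₂ = f₀ · (v + u)/(v − u) (u > 0 toward emitter).
Returning signal is higher, so f₂ = f₀ + Δf = 15143 + 101 = 15244 Hz.
Rearranging, u = v · (f₂ − f₀)/(f₂ + f₀) = 1482 × 101/30387 ≈ 4.9 m/s.
So the submarine is moving at 4.9 m/s toward the emitter.

4.9 m/s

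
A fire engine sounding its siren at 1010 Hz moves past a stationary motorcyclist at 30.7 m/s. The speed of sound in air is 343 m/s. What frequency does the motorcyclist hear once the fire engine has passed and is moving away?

Receding: f₂ = f · v/(v + v_s) = 1010 × 343/373.7 ≈ 927 Hz.

927 Hz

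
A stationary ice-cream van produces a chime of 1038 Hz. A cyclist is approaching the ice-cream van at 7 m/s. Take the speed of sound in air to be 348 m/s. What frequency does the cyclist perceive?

1059 Hz

Moving observer, stationary source: f' = f · (v + v_o)/v.
f' = 1038 × (348 + 7)/348 = 1038 × 355/348 ≈ 1059 Hz.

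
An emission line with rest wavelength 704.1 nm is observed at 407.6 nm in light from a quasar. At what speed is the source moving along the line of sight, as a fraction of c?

0.498c

λ'/λ₀ = 0.5789 < 1 (blueshift), so the source is approaching.
λ'/λ₀ = √((1 − β)/(1 + β)) for an approaching source ⇒ β = (1 − r²)/(1 + r²) with r = λ'/λ₀.
β = (1 − 0.3351)/(1 + 0.3351) ≈ 0.498.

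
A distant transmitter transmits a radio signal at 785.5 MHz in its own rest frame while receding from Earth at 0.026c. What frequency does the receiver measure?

Relativistic Doppler for frequency: f' = f₀ · √((1 − β)/(1 + β)).
f' = 785.5 × √(0.9740/1.0260) = 785.5 × 0.97433 ≈ 765.3 MHz.

765.3 MHz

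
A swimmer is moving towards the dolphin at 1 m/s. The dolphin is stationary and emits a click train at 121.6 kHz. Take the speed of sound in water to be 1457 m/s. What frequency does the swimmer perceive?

121.7 kHz

Only the observer moves, toward the source, so f' = f · (v + v_o)/v.
f' = 121.6 × (1457 + 1)/1457 = 121.6 × 1458/1457 ≈ 121.7 kHz.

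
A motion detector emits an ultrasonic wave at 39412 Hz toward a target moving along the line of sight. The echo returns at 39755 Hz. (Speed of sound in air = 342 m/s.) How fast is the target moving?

1.48 m/s

Double Doppler shift off a moving reflector: f₂ = f₀ · (v + u)/(v − u) (u > 0 toward emitter).
Rearranging, u = v · (f₂ − f₀)/(f₂ + f₀) = 342 × 343/79167 ≈ 1.48 m/s.
So the target is moving at 1.48 m/s toward the emitter.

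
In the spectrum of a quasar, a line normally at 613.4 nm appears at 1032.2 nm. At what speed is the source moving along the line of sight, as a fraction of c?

0.478

λ'/λ₀ = 1.6828 > 1 (redshift), so the source is receding.
λ'/λ₀ = √((1 + β)/(1 − β)) for a receding source ⇒ β = (r² − 1)/(r² + 1) with r = λ'/λ₀.
β = (2.8317 − 1)/(2.8317 + 1) ≈ 0.478.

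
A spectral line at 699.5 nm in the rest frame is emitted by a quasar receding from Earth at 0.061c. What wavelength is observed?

743.6 nm

Relativistic Doppler for wavelength: λ' = λ₀ · √((1 + β)/(1 − β)).
λ' = 699.5 × √(1.0610/0.9390) = 699.5 × 1.06298 ≈ 743.6 nm.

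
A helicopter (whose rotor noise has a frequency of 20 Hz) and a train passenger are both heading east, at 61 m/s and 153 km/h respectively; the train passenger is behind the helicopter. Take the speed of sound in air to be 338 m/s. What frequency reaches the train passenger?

19.1 Hz

153 km/h = 42.5 m/s.
The train passenger is behind, so the helicopter is moving away from it while the train passenger is moving toward the helicopter.
Both move, so f' = f · (v + v_o)/(v + v_s).
f' = 20 × (338 + 42.5)/(338 + 61) = 20 × 380.5/399 ≈ 19.1 Hz.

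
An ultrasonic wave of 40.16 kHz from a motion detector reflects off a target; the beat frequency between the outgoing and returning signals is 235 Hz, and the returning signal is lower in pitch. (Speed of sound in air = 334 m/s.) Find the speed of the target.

0.98 m/s

Double Doppler shift off a moving reflector: f₂ = f₀ · (v + u)/(v − u) (u > 0 toward emitter).
Returning signal is lower, so f₂ = f₀ − Δf = 40160 − 235 = 39925 Hz.
Rearranging, u = v · (f₂ − f₀)/(f₂ + f₀) = 334 × -235/80085 ≈ -0.98 m/s.
So the target is moving at 0.98 m/s away from the emitter.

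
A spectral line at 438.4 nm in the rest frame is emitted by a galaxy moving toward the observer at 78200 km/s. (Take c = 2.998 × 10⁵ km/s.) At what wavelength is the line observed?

β = v/c = 78200/299800 = 0.2608.
Relativistic Doppler for wavelength: λ' = λ₀ · √((1 − β)/(1 + β)).
λ' = 438.4 × √(0.7392/1.2608) = 438.4 × 0.76567 ≈ 335.7 nm.

335.7 nm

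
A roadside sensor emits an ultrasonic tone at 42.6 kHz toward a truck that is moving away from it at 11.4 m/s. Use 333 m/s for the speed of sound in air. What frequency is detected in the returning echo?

At the truck (a moving observer), f₁ = f₀ · (v − u)/v = 42.6 × 321.6/333 ≈ 41.1 kHz.
The reflection then acts as a moving source: f₂ = f₁ · v/(v + u) ≈ 39.8 kHz.
Equivalently f₂ = f₀ · (v − u)/(v + u).

39.8 kHz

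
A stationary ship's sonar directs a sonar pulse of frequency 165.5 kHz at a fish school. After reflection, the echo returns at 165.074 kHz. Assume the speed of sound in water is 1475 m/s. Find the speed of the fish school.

Double Doppler shift off a moving reflector: f₂ = f₀ · (v + u)/(v − u) (u > 0 toward emitter).
Rearranging, u = v · (f₂ − f₀)/(f₂ + f₀) = 1475 × -0.426/330.574 ≈ -1.90 m/s.
So the fish school is moving at 1.90 m/s away from the emitter.

1.90 m/s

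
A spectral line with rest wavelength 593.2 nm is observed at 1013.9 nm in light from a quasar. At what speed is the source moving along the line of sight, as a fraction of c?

0.490c

λ'/λ₀ = 1.7092 > 1 (redshift), so the source is receding.
λ'/λ₀ = √((1 + β)/(1 − β)) for a receding source ⇒ β = (r² − 1)/(r² + 1) with r = λ'/λ₀.
β = (2.9214 − 1)/(2.9214 + 1) ≈ 0.490.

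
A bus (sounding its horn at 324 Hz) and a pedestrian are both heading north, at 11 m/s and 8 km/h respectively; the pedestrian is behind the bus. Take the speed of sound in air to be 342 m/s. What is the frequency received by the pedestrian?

8 km/h = 2.222 m/s.
The pedestrian is behind, so the bus is moving away from it while the pedestrian is moving toward the bus.
General Doppler shift: f' = f · (v + v_o)/(v + v_s).
f' = 324 × (342 + 2.222)/(342 + 11) = 324 × 344.22/353 ≈ 316 Hz.

316 Hz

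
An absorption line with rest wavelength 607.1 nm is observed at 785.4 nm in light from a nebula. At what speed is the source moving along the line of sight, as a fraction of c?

λ'/λ₀ = 1.2937 > 1 (redshift), so the source is receding.
λ'/λ₀ = √((1 + β)/(1 − β)) for a receding source ⇒ β = (r² − 1)/(r² + 1) with r = λ'/λ₀.
β = (1.6736 − 1)/(1.6736 + 1) ≈ 0.252.

0.252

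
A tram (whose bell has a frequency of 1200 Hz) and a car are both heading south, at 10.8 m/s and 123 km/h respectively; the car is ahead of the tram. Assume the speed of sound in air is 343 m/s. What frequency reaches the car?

123 km/h = 34.17 m/s.
The car is ahead, so the tram is moving toward it while the car is moving away from the tram.
General Doppler shift: f' = f · (v − v_o)/(v − v_s).
f' = 1200 × (343 − 34.17)/(343 − 10.8) = 1200 × 308.83/332.2 ≈ 1116 Hz.

1116 Hz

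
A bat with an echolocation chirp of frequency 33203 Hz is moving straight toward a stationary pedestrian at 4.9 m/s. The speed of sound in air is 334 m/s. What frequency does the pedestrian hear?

33697 Hz

Only the source moves, toward the listener, so f' = f · v/(v − v_s).
f' = 33203 × 334/(334 − 4.9) = 33203 × 334/329.1 ≈ 33697 Hz.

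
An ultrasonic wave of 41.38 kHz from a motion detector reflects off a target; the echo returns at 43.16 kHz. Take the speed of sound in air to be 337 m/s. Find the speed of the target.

7.1 m/s

Double Doppler shift off a moving reflector: f₂ = f₀ · (v + u)/(v − u) (u > 0 toward emitter).
Rearranging, u = v · (f₂ − f₀)/(f₂ + f₀) = 337 × 1.78/84.54 ≈ 7.1 m/s.
So the target is moving at 7.1 m/s toward the emitter.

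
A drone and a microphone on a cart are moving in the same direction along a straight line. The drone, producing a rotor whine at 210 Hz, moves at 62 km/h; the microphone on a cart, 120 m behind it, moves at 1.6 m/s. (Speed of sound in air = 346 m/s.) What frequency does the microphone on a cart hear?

201 Hz

62 km/h = 17.22 m/s.
The microphone on a cart is behind, so the drone is moving away from it while the microphone on a cart is moving toward the drone.
General Doppler shift: f' = f · (v + v_o)/(v + v_s).
f' = 210 × (346 + 1.6)/(346 + 17.22) = 210 × 347.6/363.22 ≈ 201 Hz.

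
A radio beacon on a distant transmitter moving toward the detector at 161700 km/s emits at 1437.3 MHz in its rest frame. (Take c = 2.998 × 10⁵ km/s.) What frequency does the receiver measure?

β = v/c = 161700/299800 = 0.5394.
Relativistic Doppler for frequency: f' = f₀ · √((1 + β)/(1 − β)).
f' = 1437.3 × √(1.5394/0.4606) = 1437.3 × 1.82805 ≈ 2627.5 MHz.

2627.5 MHz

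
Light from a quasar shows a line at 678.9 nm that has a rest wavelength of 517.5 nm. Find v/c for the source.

0.265

λ'/λ₀ = 1.3119 > 1 (redshift), so the source is receding.
λ'/λ₀ = √((1 + β)/(1 − β)) for a receding source ⇒ β = (r² − 1)/(r² + 1) with r = λ'/λ₀.
β = (1.7210 − 1)/(1.7210 + 1) ≈ 0.265.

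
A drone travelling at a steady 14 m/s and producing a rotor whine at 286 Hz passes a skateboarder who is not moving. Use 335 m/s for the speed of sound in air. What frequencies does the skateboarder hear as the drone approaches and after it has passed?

Approaching: f₁ = f · v/(v − v_s) = 286 × 335/321 ≈ 298 Hz.
Receding: f₂ = f · v/(v + v_s) = 286 × 335/349 ≈ 275 Hz.

298 Hz approaching; 275 Hz receding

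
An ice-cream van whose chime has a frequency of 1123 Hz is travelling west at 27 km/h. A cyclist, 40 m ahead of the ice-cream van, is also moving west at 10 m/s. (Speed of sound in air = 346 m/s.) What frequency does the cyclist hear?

1115 Hz

27 km/h = 7.5 m/s.
The cyclist is ahead, so the ice-cream van is moving toward it while the cyclist is moving away from the ice-cream van.
Both move, so f' = f · (v − v_o)/(v − v_s).
f' = 1123 × (346 − 10)/(346 − 7.5) = 1123 × 336/338.5 ≈ 1115 Hz.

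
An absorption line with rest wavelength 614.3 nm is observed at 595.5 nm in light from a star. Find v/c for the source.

λ'/λ₀ = 0.9694 < 1 (blueshift), so the source is approaching.
λ'/λ₀ = √((1 − β)/(1 + β)) for an approaching source ⇒ β = (1 − r²)/(1 + r²) with r = λ'/λ₀.
β = (1 − 0.9397)/(1 + 0.9397) ≈ 0.031.

0.031c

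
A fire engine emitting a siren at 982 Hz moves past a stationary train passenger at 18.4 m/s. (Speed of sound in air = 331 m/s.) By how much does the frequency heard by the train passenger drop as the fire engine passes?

Approaching: f₁ = f · v/(v − v_s) = 982 × 331/312.6 ≈ 1040 Hz.
Receding: f₂ = f · v/(v + v_s) = 982 × 331/349.4 ≈ 930 Hz.
Drop: f₁ − f₂ = 2f·v·v_s/(v² − v_s²) = 2 × 982 × 331 × 18.4/(331² − 18.4²) ≈ 110 Hz.

110 Hz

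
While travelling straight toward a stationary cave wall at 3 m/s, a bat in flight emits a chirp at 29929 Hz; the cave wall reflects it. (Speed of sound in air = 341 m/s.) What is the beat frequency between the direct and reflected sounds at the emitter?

531 Hz

The cave wall receives the sound from a moving source: f₁ = f₀ · v/(v − v_e) = 29929 × 341/338 ≈ 30195 Hz.
On the return leg the bat in flight is a moving observer: f₂ = f₁ · (v + v_e)/v = 30195 × 344/341 ≈ 30460 Hz.
Beat against the emitted tone: |f₂ − f₀| = 2v_e·f₀/(v − v_e) = 2 × 3 × 29929/338 ≈ 531 Hz.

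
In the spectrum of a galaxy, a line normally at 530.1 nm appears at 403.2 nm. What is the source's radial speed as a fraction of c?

λ'/λ₀ = 0.7606 < 1 (blueshift), so the source is approaching.
λ'/λ₀ = √((1 − β)/(1 + β)) for an approaching source ⇒ β = (1 − r²)/(1 + r²) with r = λ'/λ₀.
β = (1 − 0.5785)/(1 + 0.5785) ≈ 0.267.

0.267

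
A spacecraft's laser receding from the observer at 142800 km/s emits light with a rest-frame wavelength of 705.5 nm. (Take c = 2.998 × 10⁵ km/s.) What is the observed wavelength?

1184.5 nm

β = v/c = 142800/299800 = 0.4763.
Relativistic Doppler for wavelength: λ' = λ₀ · √((1 + β)/(1 − β)).
λ' = 705.5 × √(1.4763/0.5237) = 705.5 × 1.67902 ≈ 1184.5 nm.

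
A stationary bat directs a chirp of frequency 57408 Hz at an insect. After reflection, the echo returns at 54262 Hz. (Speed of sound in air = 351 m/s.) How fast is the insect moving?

Double Doppler shift off a moving reflector: f₂ = f₀ · (v + u)/(v − u) (u > 0 toward emitter).
Rearranging, u = v · (f₂ − f₀)/(f₂ + f₀) = 351 × -3146/111670 ≈ -9.9 m/s.
So the insect is moving at 9.9 m/s away from the emitter.

9.9 m/s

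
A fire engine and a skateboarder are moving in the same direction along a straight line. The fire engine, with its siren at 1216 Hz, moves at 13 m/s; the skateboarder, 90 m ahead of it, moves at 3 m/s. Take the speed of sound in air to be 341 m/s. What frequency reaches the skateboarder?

1253 Hz

The skateboarder is ahead, so the fire engine is moving toward it while the skateboarder is moving away from the fire engine.
With source approaching and observer receding, f' = f · (v − v_o)/(v − v_s).
f' = 1216 × (341 − 3)/(341 − 13) = 1216 × 338/328 ≈ 1253 Hz.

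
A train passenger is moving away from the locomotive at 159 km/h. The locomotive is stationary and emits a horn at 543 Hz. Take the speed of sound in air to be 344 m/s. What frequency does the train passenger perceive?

159 km/h = 44.17 m/s.
Only the observer moves, away from the source, so f' = f · (v − v_o)/v.
f' = 543 × (344 − 44.17)/344 = 543 × 299.83/344 ≈ 473 Hz.

473 Hz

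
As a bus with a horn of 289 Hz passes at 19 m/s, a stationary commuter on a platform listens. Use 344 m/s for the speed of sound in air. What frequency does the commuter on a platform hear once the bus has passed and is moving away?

Receding: f₂ = f · v/(v + v_s) = 289 × 344/363 ≈ 274 Hz.

274 Hz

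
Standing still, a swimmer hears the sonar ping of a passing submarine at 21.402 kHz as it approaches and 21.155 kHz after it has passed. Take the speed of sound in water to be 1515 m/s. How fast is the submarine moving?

f₁/f₂ = (v + v_s)/(v − v_s), so v_s = v · (f₁ − f₂)/(f₁ + f₂).
v_s = 1515 × (21.402 − 21.155)/(21.402 + 21.155) = 1515 × 0.247/42.557 ≈ 8.8 m/s.

8.8 m/s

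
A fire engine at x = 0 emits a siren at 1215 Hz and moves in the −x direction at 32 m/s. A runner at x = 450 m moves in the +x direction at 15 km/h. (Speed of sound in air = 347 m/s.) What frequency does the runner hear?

15 km/h = 4.167 m/s.
The observer lies on the +x side, so the source is heading away from the observer and the observer is heading away from the source.
General Doppler shift: f' = f · (v − v_o)/(v + v_s).
f' = 1215 × (347 − 4.167)/(347 + 32) = 1215 × 342.83/379 ≈ 1099 Hz.

1099 Hz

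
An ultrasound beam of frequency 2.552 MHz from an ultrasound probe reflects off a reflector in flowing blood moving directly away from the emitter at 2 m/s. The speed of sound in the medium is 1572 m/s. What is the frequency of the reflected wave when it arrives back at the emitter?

2.546 MHz

At the reflector in flowing blood (a moving observer), f₁ = f₀ · (v − u)/v = 2.552 × 1570/1572 ≈ 2.549 MHz.
On reflection it acts as a source moving away from the stationary detector: f₂ = f₁ · v/(v + u) = 2.549 × 1572/1574 ≈ 2.546 MHz.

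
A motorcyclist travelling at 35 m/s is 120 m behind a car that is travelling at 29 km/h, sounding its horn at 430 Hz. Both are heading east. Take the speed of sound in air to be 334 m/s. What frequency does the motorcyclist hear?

464 Hz

29 km/h = 8.056 m/s.
The motorcyclist is behind, so the car is moving away from it while the motorcyclist is moving toward the car.
Both move, so f' = f · (v + v_o)/(v + v_s).
f' = 430 × (334 + 35)/(334 + 8.056) = 430 × 369/342.06 ≈ 464 Hz.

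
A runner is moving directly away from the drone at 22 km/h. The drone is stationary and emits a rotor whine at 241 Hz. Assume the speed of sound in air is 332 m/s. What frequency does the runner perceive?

237 Hz

22 km/h = 6.111 m/s.
Only the observer moves, away from the source, so f' = f · (v − v_o)/v.
f' = 241 × (332 − 6.111)/332 = 241 × 325.89/332 ≈ 237 Hz.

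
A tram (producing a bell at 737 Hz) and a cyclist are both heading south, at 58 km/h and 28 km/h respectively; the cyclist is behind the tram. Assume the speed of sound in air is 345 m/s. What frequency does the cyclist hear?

720 Hz

58 km/h = 16.11 m/s; 28 km/h = 7.778 m/s.
The cyclist is behind, so the tram is moving away from it while the cyclist is moving toward the tram.
General Doppler shift: f' = f · (v + v_o)/(v + v_s).
f' = 737 × (345 + 7.778)/(345 + 16.11) = 737 × 352.78/361.11 ≈ 720 Hz.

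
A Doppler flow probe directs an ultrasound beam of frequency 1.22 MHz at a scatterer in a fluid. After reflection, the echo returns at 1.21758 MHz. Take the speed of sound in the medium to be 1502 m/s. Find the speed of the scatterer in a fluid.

Double Doppler shift off a moving reflector: f₂ = f₀ · (v + u)/(v − u) (u > 0 toward emitter).
Rearranging, u = v · (f₂ − f₀)/(f₂ + f₀) = 1502 × -0.00242/2.43758 ≈ -1.49 m/s.
So the scatterer in a fluid is moving at 1.49 m/s away from the emitter.

1.49 m/s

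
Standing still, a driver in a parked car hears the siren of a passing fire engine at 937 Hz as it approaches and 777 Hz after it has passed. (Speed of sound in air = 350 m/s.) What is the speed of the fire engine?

33 m/s

f₁/f₂ = (v + v_s)/(v − v_s), so v_s = v · (f₁ − f₂)/(f₁ + f₂).
v_s = 350 × (937 − 777)/(937 + 777) = 350 × 160/1714 ≈ 33 m/s.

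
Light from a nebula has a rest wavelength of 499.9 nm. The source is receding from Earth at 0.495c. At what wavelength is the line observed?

Relativistic Doppler for wavelength: λ' = λ₀ · √((1 + β)/(1 − β)).
λ' = 499.9 × √(1.4950/0.5050) = 499.9 × 1.72058 ≈ 860.1 nm.

860.1 nm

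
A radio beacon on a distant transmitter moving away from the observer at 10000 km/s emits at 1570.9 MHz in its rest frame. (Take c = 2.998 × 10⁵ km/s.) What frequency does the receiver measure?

1519.3 MHz

β = v/c = 10000/299800 = 0.0334.
Relativistic Doppler for frequency: f' = f₀ · √((1 − β)/(1 + β)).
f' = 1570.9 × √(0.9666/1.0334) = 1570.9 × 0.96718 ≈ 1519.3 MHz.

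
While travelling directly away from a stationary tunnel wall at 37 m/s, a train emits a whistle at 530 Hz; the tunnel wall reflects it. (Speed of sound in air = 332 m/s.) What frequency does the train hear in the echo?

424 Hz

The tunnel wall receives the sound from a moving source: f₁ = f₀ · v/(v + v_e) = 530 × 332/369 ≈ 477 Hz.
On the return leg the train is a moving observer: f₂ = f₁ · (v − v_e)/v = 477 × 295/332 ≈ 424 Hz.
Equivalently f₂ = f₀ · (v − v_e)/(v + v_e).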